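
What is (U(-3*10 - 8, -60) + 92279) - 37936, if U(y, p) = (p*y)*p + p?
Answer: -82517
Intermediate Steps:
U(y, p) = p + y*p² (U(y, p) = y*p² + p = p + y*p²)
(U(-3*10 - 8, -60) + 92279) - 37936 = (-60*(1 - 60*(-3*10 - 8)) + 92279) - 37936 = (-60*(1 - 60*(-30 - 8)) + 92279) - 37936 = (-60*(1 - 60*(-38)) + 92279) - 37936 = (-60*(1 + 2280) + 92279) - 37936 = (-60*2281 + 92279) - 37936 = (-136860 + 92279) - 37936 = -44581 - 37936 = -82517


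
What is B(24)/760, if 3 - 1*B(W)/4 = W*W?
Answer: -573/190 ≈ -3.0158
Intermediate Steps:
B(W) = 12 - 4*W² (B(W) = 12 - 4*W*W = 12 - 4*W²)
B(24)/760 = (12 - 4*24²)/760 = (12 - 4*576)*(1/760) = (12 - 2304)*(1/760) = -2292*1/760 = -573/190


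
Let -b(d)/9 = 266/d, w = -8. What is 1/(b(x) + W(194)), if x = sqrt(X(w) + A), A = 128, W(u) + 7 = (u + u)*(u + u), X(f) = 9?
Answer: 19043/2866670799 + 14*sqrt(137)/18155581727 ≈ 6.6519e-6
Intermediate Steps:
W(u) = -7 + 4*u**2 (W(u) = -7 + (u + u)*(u + u) = -7 + (2*u)*(2*u) = -7 + 4*u**2)
x = sqrt(137) (x = sqrt(9 + 128) = sqrt(137) ≈ 11.705)
b(d) = -2394/d
1/(b(x) + W(194)) = 1/(-2394*sqrt(137)/137 + (-7 + 4*194**2)) = 1/(-2394*sqrt(137)/137 + (-7 + 4*37636)) = 1/(-2394*sqrt(137)/137 + (-7 + 150544)) = 1/(-2394*sqrt(137)/137 + 150537) = 1/(150537 - 2394*sqrt(137)/137)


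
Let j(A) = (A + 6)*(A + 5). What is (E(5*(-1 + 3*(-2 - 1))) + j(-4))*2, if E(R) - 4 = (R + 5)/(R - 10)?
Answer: 27/2 ≈ 13.500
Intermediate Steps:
E(R) = 4 + (5 + R)/(-10 + R) (E(R) = 4 + (R + 5)/(R - 10) = 4 + (5 + R)/(-10 + R))
j(A) = (5 + A)*(6 + A) (j(A) = (6 + A)*(5 + A) = (5 + A)*(6 + A))
(E(5*(-1 + 3*(-2 - 1))) + j(-4))*2 = (5*(-7 + 5*(-1 + 3*(-2 - 1)))/(-10 + 5*(-1 + 3*(-2 - 1))) + (30 + (-4)² + 11*(-4)))*2 = (5*(-7 + 5*(-1 + 3*(-3)))/(-10 + 5*(-1 + 3*(-3))) + (30 + 16 - 44))*2 = (5*(-7 + 5*(-1 - 9))/(-10 + 5*(-1 - 9)) + 2)*2 = (5*(-7 + 5*(-10))/(-10 + 5*(-10)) + 2)*2 = (5*(-7 - 50)/(-10 - 50) + 2)*2 = (5*(-57)/(-60) + 2)*2 = (5*(-1/60)*(-57) + 2)*2 = (19/4 + 2)*2 = (27/4)*2 = 27/2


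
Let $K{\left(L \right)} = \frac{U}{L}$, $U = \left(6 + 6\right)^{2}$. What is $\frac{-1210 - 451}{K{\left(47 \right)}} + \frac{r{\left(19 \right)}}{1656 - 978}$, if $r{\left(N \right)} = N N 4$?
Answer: $- \frac{8786915}{16272} \approx -540.0$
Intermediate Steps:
$U = 144$ ($U = 12^{2} = 144$)
$r{\left(N \right)} = 4 N^{2}$ ($r{\left(N \right)} = N^{2} \cdot 4 = 4 N^{2}$)
$K{\left(L \right)} = \frac{144}{L}$
$\frac{-1210 - 451}{K{\left(47 \right)}} + \frac{r{\left(19 \right)}}{1656 - 978} = \frac{-1210 - 451}{144 \cdot \frac{1}{47}} + \frac{4 \cdot 19^{2}}{1656 - 978} = \frac{-1210 - 451}{144 \cdot \frac{1}{47}} + \frac{4 \cdot 361}{1656 - 978} = - \frac{1661}{\frac{144}{47}} + \frac{1444}{678} = \left(-1661\right) \frac{47}{144} + 1444 \cdot \frac{1}{678} = - \frac{78067}{144} + \frac{722}{339} = - \frac{8786915}{16272}$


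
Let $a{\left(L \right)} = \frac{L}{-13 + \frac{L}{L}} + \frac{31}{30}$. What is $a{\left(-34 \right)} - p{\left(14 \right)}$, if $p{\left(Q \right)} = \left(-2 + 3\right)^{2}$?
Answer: $\frac{43}{15} \approx 2.8667$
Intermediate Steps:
$p{\left(Q \right)} = 1$ ($p{\left(Q \right)} = 1^{2} = 1$)
$a{\left(L \right)} = \frac{31}{30} - \frac{L}{12}$ ($a{\left(L \right)} = \frac{L}{-13 + 1} + 31 \cdot \frac{1}{30} = \frac{L}{-12} + \frac{31}{30} = L \left(- \frac{1}{12}\right) + \frac{31}{30} = - \frac{L}{12} + \frac{31}{30} = \frac{31}{30} - \frac{L}{12}$)
$a{\left(-34 \right)} - p{\left(14 \right)} = \left(\frac{31}{30} - - \frac{17}{6}\right) - 1 = \left(\frac{31}{30} + \frac{17}{6}\right) - 1 = \frac{58}{15} - 1 = \frac{43}{15}$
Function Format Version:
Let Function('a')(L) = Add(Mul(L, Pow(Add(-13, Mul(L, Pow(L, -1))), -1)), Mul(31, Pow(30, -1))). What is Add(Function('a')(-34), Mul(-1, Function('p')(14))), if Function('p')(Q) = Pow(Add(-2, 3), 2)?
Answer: Rational(43, 15) ≈ 2.8667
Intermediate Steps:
Function('p')(Q) = 1 (Function('p')(Q) = Pow(1, 2) = 1)
Function('a')(L) = Add(Rational(31, 30), Mul(Rational(-1, 12), L)) (Function('a')(L) = Add(Mul(L, Pow(Add(-13, 1), -1)), Mul(31, Rational(1, 30))) = Add(Mul(L, Pow(-12, -1)), Rational(31, 30)) = Add(Mul(L, Rational(-1, 12)), Rational(31, 30)) = Add(Mul(Rational(-1, 12), L), Rational(31, 30)) = Add(Rational(31, 30), Mul(Rational(-1, 12), L)))
Add(Function('a')(-34), Mul(-1, Function('p')(14))) = Add(Add(Rational(31, 30), Mul(Rational(-1, 12), -34)), Mul(-1, 1)) = Add(Add(Rational(31, 30), Rational(17, 6)), -1) = Add(Rational(58, 15), -1) = Rational(43, 15)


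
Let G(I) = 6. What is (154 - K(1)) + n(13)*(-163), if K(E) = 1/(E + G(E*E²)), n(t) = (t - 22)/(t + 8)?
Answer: 1566/7 ≈ 223.71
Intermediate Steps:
n(t) = (-22 + t)/(8 + t)
K(E) = 1/(6 + E) (K(E) = 1/(E + 6) = 1/(6 + E))
(154 - K(1)) + n(13)*(-163) = (154 - 1/(6 + 1)) + ((-22 + 13)/(8 + 13))*(-163) = (154 - 1/7) + (-9/21)*(-163) = (154 - 1*⅐) + ((1/21)*(-9))*(-163) = (154 - ⅐) - 3/7*(-163) = 1077/7 + 489/7 = 1566/7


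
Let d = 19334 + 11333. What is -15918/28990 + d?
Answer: 444510206/14495 ≈ 30666.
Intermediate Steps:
d = 30667
-15918/28990 + d = -15918/28990 + 30667 = -15918*1/28990 + 30667 = -7959/14495 + 30667 = 444510206/14495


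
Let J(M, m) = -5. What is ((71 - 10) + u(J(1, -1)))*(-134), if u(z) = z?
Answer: -7504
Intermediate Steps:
((71 - 10) + u(J(1, -1)))*(-134) = ((71 - 10) - 5)*(-134) = (61 - 5)*(-134) = 56*(-134) = -7504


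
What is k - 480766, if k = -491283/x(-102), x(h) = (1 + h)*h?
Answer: -97124365/202 ≈ -4.8081e+5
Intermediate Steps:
x(h) = h*(1 + h)
k = -9633/202 (k = -491283*(-1/(102*(1 - 102))) = -491283/((-102*(-101))) = -491283/10302 = -491283*1/10302 = -9633/202 ≈ -47.688)
k - 480766 = -9633/202 - 480766 = -97124365/202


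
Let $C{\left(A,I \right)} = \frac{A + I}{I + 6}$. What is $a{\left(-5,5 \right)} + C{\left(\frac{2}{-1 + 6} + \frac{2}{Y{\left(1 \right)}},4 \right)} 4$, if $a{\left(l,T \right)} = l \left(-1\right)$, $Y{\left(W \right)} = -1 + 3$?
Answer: $\frac{179}{25} \approx 7.16$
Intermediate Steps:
$Y{\left(W \right)} = 2$
$a{\left(l,T \right)} = - l$
$C{\left(A,I \right)} = \frac{A + I}{6 + I}$
$a{\left(-5,5 \right)} + C{\left(\frac{2}{-1 + 6} + \frac{2}{Y{\left(1 \right)}},4 \right)} 4 = \left(-1\right) \left(-5\right) + \frac{\left(\frac{2}{-1 + 6} + \frac{2}{2}\right) + 4}{6 + 4} \cdot 4 = 5 + \frac{\left(\frac{2}{5} + 2 \cdot \frac{1}{2}\right) + 4}{10} \cdot 4 = 5 + \frac{\left(2 \cdot \frac{1}{5} + 1\right) + 4}{10} \cdot 4 = 5 + \frac{\left(\frac{2}{5} + 1\right) + 4}{10} \cdot 4 = 5 + \frac{\frac{7}{5} + 4}{10} \cdot 4 = 5 + \frac{1}{10} \cdot \frac{27}{5} \cdot 4 = 5 + \frac{27}{50} \cdot 4 = 5 + \frac{54}{25} = \frac{179}{25}$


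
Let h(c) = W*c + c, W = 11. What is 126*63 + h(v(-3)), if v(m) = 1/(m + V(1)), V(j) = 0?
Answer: 7934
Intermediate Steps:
v(m) = 1/m (v(m) = 1/(m + 0) = 1/m)
h(c) = 12*c (h(c) = 11*c + c = 12*c)
126*63 + h(v(-3)) = 126*63 + 12/(-3) = 7938 + 12*(-1/3) = 7938 - 4 = 7934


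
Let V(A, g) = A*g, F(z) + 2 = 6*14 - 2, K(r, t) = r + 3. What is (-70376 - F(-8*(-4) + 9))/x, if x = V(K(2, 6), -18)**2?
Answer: -17614/2025 ≈ -8.6983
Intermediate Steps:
K(r, t) = 3 + r
F(z) = 80 (F(z) = -2 + (6*14 - 2) = -2 + (84 - 2) = -2 + 82 = 80)
x = 8100 (x = ((3 + 2)*(-18))**2 = (5*(-18))**2 = (-90)**2 = 8100)
(-70376 - F(-8*(-4) + 9))/x = (-70376 - 1*80)/8100 = (-70376 - 80)*(1/8100) = -70456*1/8100 = -17614/2025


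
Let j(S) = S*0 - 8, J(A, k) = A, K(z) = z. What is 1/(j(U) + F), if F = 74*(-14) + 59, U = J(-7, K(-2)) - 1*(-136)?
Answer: -1/985 ≈ -0.0010152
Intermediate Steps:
U = 129 (U = -7 - 1*(-136) = -7 + 136 = 129)
j(S) = -8 (j(S) = 0 - 8 = -8)
F = -977 (F = -1036 + 59 = -977)
1/(j(U) + F) = 1/(-8 - 977) = 1/(-985) = -1/985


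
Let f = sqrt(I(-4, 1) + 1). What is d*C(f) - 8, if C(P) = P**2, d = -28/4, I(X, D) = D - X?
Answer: -50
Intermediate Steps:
d = -7 (d = -28*1/4 = -7)
f = sqrt(6) (f = sqrt((1 - 1*(-4)) + 1) = sqrt((1 + 4) + 1) = sqrt(5 + 1) = sqrt(6) ≈ 2.4495)
d*C(f) - 8 = -7*(sqrt(6))**2 - 8 = -7*6 - 8 = -42 - 8 = -50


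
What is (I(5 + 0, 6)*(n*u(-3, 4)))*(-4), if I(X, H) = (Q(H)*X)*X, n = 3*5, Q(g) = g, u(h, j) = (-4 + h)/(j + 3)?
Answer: 9000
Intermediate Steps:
u(h, j) = (-4 + h)/(3 + j)
n = 15
I(X, H) = H*X² (I(X, H) = (H*X)*X = H*X²)
(I(5 + 0, 6)*(n*u(-3, 4)))*(-4) = ((6*(5 + 0)²)*(15*((-4 - 3)/(3 + 4))))*(-4) = ((6*5²)*(15*(-7/7)))*(-4) = ((6*25)*(15*((⅐)*(-7))))*(-4) = (150*(15*(-1)))*(-4) = (150*(-15))*(-4) = -2250*(-4) = 9000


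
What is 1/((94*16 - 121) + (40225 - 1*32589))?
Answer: 1/9019 ≈ 0.00011088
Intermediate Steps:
1/((94*16 - 121) + (40225 - 1*32589)) = 1/((1504 - 121) + (40225 - 32589)) = 1/(1383 + 7636) = 1/9019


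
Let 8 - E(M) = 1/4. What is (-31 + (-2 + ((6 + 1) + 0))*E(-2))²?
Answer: 961/16 ≈ 60.063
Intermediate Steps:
E(M) = 31/4 (E(M) = 8 - 1/4 = 8 - 1*¼ = 8 - ¼ = 31/4)
(-31 + (-2 + ((6 + 1) + 0))*E(-2))² = (-31 + (-2 + ((6 + 1) + 0))*(31/4))² = (-31 + (-2 + (7 + 0))*(31/4))² = (-31 + (-2 + 7)*(31/4))² = (-31 + 5*(31/4))² = (-31 + 155/4)² = (31/4)² = 961/16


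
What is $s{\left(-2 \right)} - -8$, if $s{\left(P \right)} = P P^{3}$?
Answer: $24$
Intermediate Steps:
$s{\left(P \right)} = P^{4}$
$s{\left(-2 \right)} - -8 = \left(-2\right)^{4} - -8 = 16 + 8 = 24$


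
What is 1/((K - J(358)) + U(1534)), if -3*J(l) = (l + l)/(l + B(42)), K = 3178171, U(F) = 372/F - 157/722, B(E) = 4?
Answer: 300699282/955673943557353 ≈ 3.1465e-7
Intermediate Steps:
U(F) = -157/722 + 372/F (U(F) = 372/F - 157*1/722 = 372/F - 157/722 = -157/722 + 372/F)
J(l) = -2*l/(3*(4 + l)) (J(l) = -(l + l)/(3*(l + 4)) = -2*l/(3*(4 + l)))
1/((K - J(358)) + U(1534)) = 1/((3178171 - (-2)*358/(12 + 3*358)) + (-157/722 + 372/1534)) = 1/((3178171 - (-2)*358/(12 + 1074)) + (-157/722 + 372*(1/1534))) = 1/((3178171 - (-2)*358/1086) + (-157/722 + 186/767)) = 1/((3178171 - (-2)*358/1086) + 13873/553774) = 1/((3178171 - 1*(-358/543)) + 13873/553774) = 1/((3178171 + 358/543) + 13873/553774) = 1/(1725747211/543 + 13873/553774) = 1/(955673943557353/300699282) = 300699282/955673943557353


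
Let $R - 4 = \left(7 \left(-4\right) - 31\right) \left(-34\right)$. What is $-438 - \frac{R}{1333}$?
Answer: $- \frac{585864}{1333} \approx -439.51$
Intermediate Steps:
$R = 2010$ ($R = 4 + \left(7 \left(-4\right) - 31\right) \left(-34\right) = 4 + \left(-28 - 31\right) \left(-34\right) = 4 - -2006 = 4 + 2006 = 2010$)
$-438 - \frac{R}{1333} = -438 - \frac{2010}{1333} = - \frac{585864}{1333}$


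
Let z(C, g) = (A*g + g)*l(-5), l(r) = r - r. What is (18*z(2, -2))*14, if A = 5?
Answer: 0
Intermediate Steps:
l(r) = 0
z(C, g) = 0 (z(C, g) = (5*g + g)*0 = (6*g)*0 = 0)
(18*z(2, -2))*14 = (18*0)*14 = 0*14 = 0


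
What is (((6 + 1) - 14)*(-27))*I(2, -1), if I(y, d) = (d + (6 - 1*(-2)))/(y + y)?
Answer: 1323/4 ≈ 330.75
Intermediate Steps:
I(y, d) = (8 + d)/(2*y) (I(y, d) = (d + (6 + 2))/((2*y)) = (d + 8)*(1/(2*y)) = (8 + d)*(1/(2*y)) = (8 + d)/(2*y))
(((6 + 1) - 14)*(-27))*I(2, -1) = (((6 + 1) - 14)*(-27))*((½)*(8 - 1)/2) = ((7 - 14)*(-27))*((½)*(½)*7) = -7*(-27)*(7/4) = 189*(7/4) = 1323/4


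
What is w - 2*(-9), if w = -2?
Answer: 16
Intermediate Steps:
w - 2*(-9) = -2 - 2*(-9) = -2 + 18 = 16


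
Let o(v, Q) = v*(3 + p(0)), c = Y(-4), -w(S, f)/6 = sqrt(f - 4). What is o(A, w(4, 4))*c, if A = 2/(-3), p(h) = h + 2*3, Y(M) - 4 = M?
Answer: 0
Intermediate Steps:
w(S, f) = -6*sqrt(-4 + f) (w(S, f) = -6*sqrt(f - 4) = -6*sqrt(-4 + f))
Y(M) = 4 + M
c = 0 (c = 4 - 4 = 0)
p(h) = 6 + h (p(h) = h + 6 = 6 + h)
A = -2/3 (A = 2*(-1/3) = -2/3 ≈ -0.66667)
o(v, Q) = 9*v (o(v, Q) = v*(3 + (6 + 0)) = v*(3 + 6) = v*9 = 9*v)
o(A, w(4, 4))*c = (9*(-2/3))*0 = -6*0 = 0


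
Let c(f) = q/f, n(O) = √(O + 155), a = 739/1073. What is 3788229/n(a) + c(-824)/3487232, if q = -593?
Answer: 593/2873479168 + 3788229*√179248942/167054 ≈ 3.0360e+5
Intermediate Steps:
a = 739/1073 (a = 739*(1/1073) = 739/1073 ≈ 0.68872)
n(O) = √(155 + O)
c(f) = -593/f
3788229/n(a) + c(-824)/3487232 = 3788229/(√(155 + 739/1073)) - 593/(-824)/3487232 = 3788229/(√(167054/1073)) - 593*(-1/824)*(1/3487232) = 3788229/((√179248942/1073)) + (593/824)*(1/3487232) = 3788229*(√179248942/167054) + 593/2873479168 = 3788229*√179248942/167054 + 593/2873479168 = 593/2873479168 + 3788229*√179248942/167054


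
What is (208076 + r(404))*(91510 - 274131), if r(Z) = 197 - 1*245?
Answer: -37990281388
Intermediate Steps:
r(Z) = -48 (r(Z) = 197 - 245 = -48)
(208076 + r(404))*(91510 - 274131) = (208076 - 48)*(91510 - 274131) = 208028*(-182621) = -37990281388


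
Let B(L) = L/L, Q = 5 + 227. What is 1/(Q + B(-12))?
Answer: 1/233 ≈ 0.0042918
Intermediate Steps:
Q = 232
B(L) = 1
1/(Q + B(-12)) = 1/(232 + 1) = 1/233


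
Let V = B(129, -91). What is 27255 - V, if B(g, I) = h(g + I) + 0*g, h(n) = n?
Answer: 27217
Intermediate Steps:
B(g, I) = I + g (B(g, I) = (g + I) + 0*g = (I + g) + 0 = I + g)
V = 38 (V = -91 + 129 = 38)
27255 - V = 27255 - 1*38 = 27255 - 38 = 27217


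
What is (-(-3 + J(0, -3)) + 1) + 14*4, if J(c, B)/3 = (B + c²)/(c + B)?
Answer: 57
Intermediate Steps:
J(c, B) = 3*(B + c²)/(B + c) (J(c, B) = 3*((B + c²)/(c + B)) = 3*((B + c²)/(B + c)) = 3*(B + c²)/(B + c))
(-(-3 + J(0, -3)) + 1) + 14*4 = (-(-3 + 3*(-3 + 0²)/(-3 + 0)) + 1) + 14*4 = (-(-3 + 3*(-3 + 0)/(-3)) + 1) + 56 = (-(-3 + 3*(-⅓)*(-3)) + 1) + 56 = (-(-3 + 3) + 1) + 56 = (-1*0 + 1) + 56 = (0 + 1) + 56 = 1 + 56 = 57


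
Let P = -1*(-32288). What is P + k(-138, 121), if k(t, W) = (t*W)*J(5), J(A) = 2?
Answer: -1108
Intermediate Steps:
P = 32288
k(t, W) = 2*W*t (k(t, W) = (t*W)*2 = (W*t)*2 = 2*W*t)
P + k(-138, 121) = 32288 + 2*121*(-138) = 32288 - 33396 = -1108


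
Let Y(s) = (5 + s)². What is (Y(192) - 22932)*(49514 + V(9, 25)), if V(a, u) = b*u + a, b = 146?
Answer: 844227721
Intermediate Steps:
V(a, u) = a + 146*u (V(a, u) = 146*u + a = a + 146*u)
(Y(192) - 22932)*(49514 + V(9, 25)) = ((5 + 192)² - 22932)*(49514 + (9 + 146*25)) = (197² - 22932)*(49514 + (9 + 3650)) = (38809 - 22932)*(49514 + 3659) = 15877*53173 = 844227721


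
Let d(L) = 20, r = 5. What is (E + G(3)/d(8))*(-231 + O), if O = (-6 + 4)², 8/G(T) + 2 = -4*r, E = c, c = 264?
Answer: -3295813/55 ≈ -59924.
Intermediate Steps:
E = 264
G(T) = -4/11 (G(T) = 8/(-2 - 4*5) = 8/(-2 - 20) = 8/(-22) = 8*(-1/22) = -4/11)
O = 4 (O = (-2)² = 4)
(E + G(3)/d(8))*(-231 + O) = (264 - 4/11/20)*(-231 + 4) = (264 - 4/11*1/20)*(-227) = (264 - 1/55)*(-227) = (14519/55)*(-227) = -3295813/55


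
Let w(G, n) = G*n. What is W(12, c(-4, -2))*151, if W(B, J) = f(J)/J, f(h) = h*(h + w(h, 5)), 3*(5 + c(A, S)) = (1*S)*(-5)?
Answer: -1510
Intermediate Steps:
c(A, S) = -5 - 5*S/3 (c(A, S) = -5 + ((1*S)*(-5))/3 = -5 + (S*(-5))/3 = -5 + (-5*S)/3 = -5 - 5*S/3)
f(h) = 6*h² (f(h) = h*(h + h*5) = h*(h + 5*h) = h*(6*h) = 6*h²)
W(B, J) = 6*J (W(B, J) = (6*J²)/J = 6*J)
W(12, c(-4, -2))*151 = (6*(-5 - 5/3*(-2)))*151 = (6*(-5 + 10/3))*151 = (6*(-5/3))*151 = -10*151 = -1510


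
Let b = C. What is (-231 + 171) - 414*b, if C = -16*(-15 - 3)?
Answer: -119292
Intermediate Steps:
C = 288 (C = -16*(-18) = 288)
b = 288
(-231 + 171) - 414*b = (-231 + 171) - 414*288 = -60 - 119232 = -119292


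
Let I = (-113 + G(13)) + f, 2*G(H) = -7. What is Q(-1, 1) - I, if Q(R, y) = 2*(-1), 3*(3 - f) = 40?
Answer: 749/6 ≈ 124.83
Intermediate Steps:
f = -31/3 (f = 3 - 1/3*40 = 3 - 40/3 = -31/3 ≈ -10.333)
G(H) = -7/2 (G(H) = (1/2)*(-7) = -7/2)
Q(R, y) = -2
I = -761/6 (I = (-113 - 7/2) - 31/3 = -233/2 - 31/3 = -761/6 ≈ -126.83)
Q(-1, 1) - I = -2 - 1*(-761/6) = -2 + 761/6 = 749/6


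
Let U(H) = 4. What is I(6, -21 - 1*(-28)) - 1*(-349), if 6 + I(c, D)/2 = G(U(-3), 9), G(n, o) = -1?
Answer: 335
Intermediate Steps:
I(c, D) = -14 (I(c, D) = -12 + 2*(-1) = -12 - 2 = -14)
I(6, -21 - 1*(-28)) - 1*(-349) = -14 - 1*(-349) = -14 + 349 = 335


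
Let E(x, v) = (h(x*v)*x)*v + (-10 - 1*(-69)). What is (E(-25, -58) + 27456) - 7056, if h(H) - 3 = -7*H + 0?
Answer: -14692691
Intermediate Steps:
h(H) = 3 - 7*H (h(H) = 3 + (-7*H + 0) = 3 - 7*H)
E(x, v) = 59 + v*x*(3 - 7*v*x) (E(x, v) = ((3 - 7*x*v)*x)*v + (-10 - 1*(-69)) = ((3 - 7*v*x)*x)*v + (-10 + 69) = ((3 - 7*v*x)*x)*v + 59 = (x*(3 - 7*v*x))*v + 59 = v*x*(3 - 7*v*x) + 59 = 59 + v*x*(3 - 7*v*x))
(E(-25, -58) + 27456) - 7056 = ((59 - 1*(-58)*(-25)*(-3 + 7*(-58)*(-25))) + 27456) - 7056 = ((59 - 1*(-58)*(-25)*(-3 + 10150)) + 27456) - 7056 = ((59 - 1*(-58)*(-25)*10147) + 27456) - 7056 = ((59 - 14713150) + 27456) - 7056 = (-14713091 + 27456) - 7056 = -14685635 - 7056 = -14692691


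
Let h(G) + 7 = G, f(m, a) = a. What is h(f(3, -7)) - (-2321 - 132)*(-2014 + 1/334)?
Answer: -1650076451/334 ≈ -4.9404e+6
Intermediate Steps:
h(G) = -7 + G
h(f(3, -7)) - (-2321 - 132)*(-2014 + 1/334) = (-7 - 7) - (-2321 - 132)*(-2014 + 1/334) = -14 - (-2453)*(-2014 + 1/334) = -14 - (-2453)*(-672675)/334 = -14 - 1*1650071775/334 = -14 - 1650071775/334 = -1650076451/334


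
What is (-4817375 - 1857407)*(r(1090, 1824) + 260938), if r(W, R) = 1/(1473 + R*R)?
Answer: -5797173820859139466/3328449 ≈ -1.7417e+12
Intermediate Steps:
r(W, R) = 1/(1473 + R²)
(-4817375 - 1857407)*(r(1090, 1824) + 260938) = (-4817375 - 1857407)*(1/(1473 + 1824²) + 260938) = -6674782*(1/(1473 + 3326976) + 260938) = -6674782*(1/3328449 + 260938) = -6674782*868518825163/3328449 = -5797173820859139466/3328449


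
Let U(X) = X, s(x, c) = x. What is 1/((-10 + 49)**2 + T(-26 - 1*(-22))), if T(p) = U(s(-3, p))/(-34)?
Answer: 34/51717 ≈ 0.00065742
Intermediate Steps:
T(p) = 3/34 (T(p) = -3/(-34) = -3*(-1/34) = 3/34)
1/((-10 + 49)**2 + T(-26 - 1*(-22))) = 1/((-10 + 49)**2 + 3/34) = 1/(39**2 + 3/34) = 1/(1521 + 3/34) = 1/(51717/34) = 34/51717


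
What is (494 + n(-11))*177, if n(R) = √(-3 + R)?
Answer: 87438 + 177*I*√14 ≈ 87438.0 + 662.27*I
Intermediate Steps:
(494 + n(-11))*177 = (494 + √(-3 - 11))*177 = (494 + √(-14))*177 = (494 + I*√14)*177 = 87438 + 177*I*√14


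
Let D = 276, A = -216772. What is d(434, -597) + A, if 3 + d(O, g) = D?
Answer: -216499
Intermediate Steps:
d(O, g) = 273 (d(O, g) = -3 + 276 = 273)
d(434, -597) + A = 273 - 216772 = -216499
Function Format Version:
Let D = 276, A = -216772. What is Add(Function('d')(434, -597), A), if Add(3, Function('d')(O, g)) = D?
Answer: -216499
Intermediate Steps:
Function('d')(O, g) = 273 (Function('d')(O, g) = Add(-3, 276) = 273)
Add(Function('d')(434, -597), A) = Add(273, -216772) = -216499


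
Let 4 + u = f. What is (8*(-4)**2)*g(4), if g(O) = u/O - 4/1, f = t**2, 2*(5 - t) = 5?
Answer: -440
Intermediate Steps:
t = 5/2 (t = 5 - 1/2*5 = 5 - 5/2 = 5/2 ≈ 2.5000)
f = 25/4 (f = (5/2)**2 = 25/4 ≈ 6.2500)
u = 9/4 (u = -4 + 25/4 = 9/4 ≈ 2.2500)
g(O) = -4 + 9/(4*O) (g(O) = 9/(4*O) - 4/1 = 9/(4*O) - 4*1 = 9/(4*O) - 4 = -4 + 9/(4*O))
(8*(-4)**2)*g(4) = (8*(-4)**2)*(-4 + (9/4)/4) = (8*16)*(-4 + (9/4)*(1/4)) = 128*(-4 + 9/16) = 128*(-55/16) = -440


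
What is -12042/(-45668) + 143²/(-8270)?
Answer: -104284699/47209295 ≈ -2.2090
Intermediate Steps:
-12042/(-45668) + 143²/(-8270) = -12042*(-1/45668) + 20449*(-1/8270) = 6021/22834 - 20449/8270 = -104284699/47209295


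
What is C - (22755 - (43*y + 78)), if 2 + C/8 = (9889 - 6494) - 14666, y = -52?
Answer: -115097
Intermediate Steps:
C = -90184 (C = -16 + 8*((9889 - 6494) - 14666) = -16 + 8*(3395 - 14666) = -16 + 8*(-11271) = -16 - 90168 = -90184)
C - (22755 - (43*y + 78)) = -90184 - (22755 - (43*(-52) + 78)) = -90184 - (22755 - (-2236 + 78)) = -90184 - (22755 - 1*(-2158)) = -90184 - (22755 + 2158) = -90184 - 1*24913 = -90184 - 24913 = -115097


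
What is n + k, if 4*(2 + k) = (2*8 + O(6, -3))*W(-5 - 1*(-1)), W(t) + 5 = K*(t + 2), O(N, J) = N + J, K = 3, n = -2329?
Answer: -9533/4 ≈ -2383.3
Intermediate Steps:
O(N, J) = J + N
W(t) = 1 + 3*t (W(t) = -5 + 3*(t + 2) = -5 + 3*(2 + t) = -5 + (6 + 3*t) = 1 + 3*t)
k = -217/4 (k = -2 + ((2*8 + (-3 + 6))*(1 + 3*(-5 - 1*(-1))))/4 = -2 + ((16 + 3)*(1 + 3*(-5 + 1)))/4 = -2 + (19*(1 + 3*(-4)))/4 = -2 + (19*(1 - 12))/4 = -2 + (19*(-11))/4 = -2 + (¼)*(-209) = -2 - 209/4 = -217/4 ≈ -54.250)
n + k = -2329 - 217/4 = -9533/4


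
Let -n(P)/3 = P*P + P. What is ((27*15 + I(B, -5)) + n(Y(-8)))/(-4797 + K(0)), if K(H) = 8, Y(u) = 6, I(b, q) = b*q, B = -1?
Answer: -284/4789 ≈ -0.059303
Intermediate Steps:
n(P) = -3*P - 3*P² (n(P) = -3*(P*P + P) = -3*(P² + P) = -3*(P + P²) = -3*P - 3*P²)
((27*15 + I(B, -5)) + n(Y(-8)))/(-4797 + K(0)) = ((27*15 - 1*(-5)) - 3*6*(1 + 6))/(-4797 + 8) = ((405 + 5) - 3*6*7)/(-4789) = (410 - 126)*(-1/4789) = 284*(-1/4789) = -284/4789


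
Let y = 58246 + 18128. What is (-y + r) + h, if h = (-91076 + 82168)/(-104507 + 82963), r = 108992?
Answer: 175682775/5386 ≈ 32618.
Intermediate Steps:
y = 76374
h = 2227/5386 (h = -8908/(-21544) = -8908*(-1/21544) = 2227/5386 ≈ 0.41348)
(-y + r) + h = (-1*76374 + 108992) + 2227/5386 = (-76374 + 108992) + 2227/5386 = 32618 + 2227/5386 = 175682775/5386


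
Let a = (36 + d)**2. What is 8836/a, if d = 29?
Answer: 8836/4225 ≈ 2.0914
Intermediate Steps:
a = 4225 (a = (36 + 29)**2 = 65**2 = 4225)
8836/a = 8836/4225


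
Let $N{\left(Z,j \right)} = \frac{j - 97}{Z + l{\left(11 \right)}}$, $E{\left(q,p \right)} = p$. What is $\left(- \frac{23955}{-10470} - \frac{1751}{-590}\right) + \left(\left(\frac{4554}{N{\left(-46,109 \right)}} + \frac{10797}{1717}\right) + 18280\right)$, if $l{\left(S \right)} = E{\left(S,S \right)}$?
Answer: $\frac{1770934853033}{353547470} \approx 5009.0$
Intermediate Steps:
$l{\left(S \right)} = S$
$N{\left(Z,j \right)} = \frac{-97 + j}{11 + Z}$ ($N{\left(Z,j \right)} = \frac{j - 97}{Z + 11} = \frac{-97 + j}{11 + Z}$)
$\left(- \frac{23955}{-10470} - \frac{1751}{-590}\right) + \left(\left(\frac{4554}{N{\left(-46,109 \right)}} + \frac{10797}{1717}\right) + 18280\right) = \left(- \frac{23955}{-10470} - \frac{1751}{-590}\right) + \left(\left(\frac{4554}{\frac{1}{11 - 46} \left(-97 + 109\right)} + \frac{10797}{1717}\right) + 18280\right) = \left(\left(-23955\right) \left(- \frac{1}{10470}\right) - - \frac{1751}{590}\right) + \left(\left(\frac{4554}{\frac{1}{-35} \cdot 12} + 10797 \cdot \frac{1}{1717}\right) + 18280\right) = \left(\frac{1597}{698} + \frac{1751}{590}\right) + \left(\left(\frac{4554}{\left(- \frac{1}{35}\right) 12} + \frac{10797}{1717}\right) + 18280\right) = \frac{541107}{102955} + \left(\left(\frac{4554}{- \frac{12}{35}} + \frac{10797}{1717}\right) + 18280\right) = \frac{541107}{102955} + \left(\left(4554 \left(- \frac{35}{12}\right) + \frac{10797}{1717}\right) + 18280\right) = \frac{541107}{102955} + \left(\left(- \frac{26565}{2} + \frac{10797}{1717}\right) + 18280\right) = \frac{541107}{102955} + \left(- \frac{45590511}{3434} + 18280\right) = \frac{541107}{102955} + \frac{17183009}{3434} = \frac{1770934853033}{353547470}$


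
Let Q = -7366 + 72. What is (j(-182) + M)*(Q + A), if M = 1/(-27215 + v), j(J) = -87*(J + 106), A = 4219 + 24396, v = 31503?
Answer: 604498471497/4288 ≈ 1.4097e+8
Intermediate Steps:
A = 28615
Q = -7294
j(J) = -9222 - 87*J (j(J) = -87*(106 + J) = -9222 - 87*J)
M = 1/4288 (M = 1/(-27215 + 31503) = 1/4288 ≈ 0.00023321)
(j(-182) + M)*(Q + A) = ((-9222 - 87*(-182)) + 1/4288)*(-7294 + 28615) = ((-9222 + 15834) + 1/4288)*21321 = (6612 + 1/4288)*21321 = (28352257/4288)*21321 = 604498471497/4288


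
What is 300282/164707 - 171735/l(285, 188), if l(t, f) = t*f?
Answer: -813123139/588333404 ≈ -1.3821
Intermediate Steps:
l(t, f) = f*t
300282/164707 - 171735/l(285, 188) = 300282/164707 - 171735/(188*285) = 300282*(1/164707) - 171735/53580 = 300282/164707 - 171735*1/53580 = 300282/164707 - 11449/3572 = -813123139/588333404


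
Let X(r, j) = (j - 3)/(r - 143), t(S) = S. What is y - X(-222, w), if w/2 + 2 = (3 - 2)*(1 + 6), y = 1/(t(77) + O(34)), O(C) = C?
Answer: 1142/40515 ≈ 0.028187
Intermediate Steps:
y = 1/111 (y = 1/(77 + 34) = 1/111 ≈ 0.0090090)
w = 10 (w = -4 + 2*((3 - 2)*(1 + 6)) = -4 + 2*(1*7) = -4 + 2*7 = -4 + 14 = 10)
X(r, j) = (-3 + j)/(-143 + r)
y - X(-222, w) = 1/111 - (-3 + 10)/(-143 - 222) = 1/111 - 7/(-365) = 1/111 - (-1)*7/365 = 1/111 - 1*(-7/365) = 1/111 + 7/365 = 1142/40515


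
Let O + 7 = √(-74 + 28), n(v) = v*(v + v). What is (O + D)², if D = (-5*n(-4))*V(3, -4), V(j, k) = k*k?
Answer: (2567 - I*√46)² ≈ 6.5894e+6 - 3.482e+4*I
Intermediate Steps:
V(j, k) = k²
n(v) = 2*v² (n(v) = v*(2*v) = 2*v²)
D = -2560 (D = -10*(-4)²*(-4)² = -10*16*16 = -5*32*16 = -160*16 = -2560)
O = -7 + I*√46 (O = -7 + √(-74 + 28) = -7 + √(-46) = -7 + I*√46 ≈ -7.0 + 6.7823*I)
(O + D)² = ((-7 + I*√46) - 2560)² = (-2567 + I*√46)²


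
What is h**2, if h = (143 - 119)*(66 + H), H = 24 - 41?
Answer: 1382976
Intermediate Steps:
H = -17
h = 1176 (h = (143 - 119)*(66 - 17) = 24*49 = 1176)
h**2 = 1176**2 = 1382976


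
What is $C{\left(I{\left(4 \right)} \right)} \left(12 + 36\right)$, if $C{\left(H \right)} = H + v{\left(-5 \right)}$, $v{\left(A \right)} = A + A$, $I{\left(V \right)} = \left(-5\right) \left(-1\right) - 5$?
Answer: $-480$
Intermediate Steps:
$I{\left(V \right)} = 0$ ($I{\left(V \right)} = 5 - 5 = 0$)
$v{\left(A \right)} = 2 A$
$C{\left(H \right)} = -10 + H$ ($C{\left(H \right)} = H + 2 \left(-5\right) = H - 10 = -10 + H$)
$C{\left(I{\left(4 \right)} \right)} \left(12 + 36\right) = \left(-10 + 0\right) \left(12 + 36\right) = \left(-10\right) 48 = -480$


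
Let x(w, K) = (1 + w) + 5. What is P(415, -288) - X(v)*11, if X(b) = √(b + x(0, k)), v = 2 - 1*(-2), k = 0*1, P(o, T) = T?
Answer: -288 - 11*√10 ≈ -322.79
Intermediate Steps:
k = 0
v = 4 (v = 2 + 2 = 4)
x(w, K) = 6 + w
X(b) = √(6 + b) (X(b) = √(b + (6 + 0)) = √(b + 6) = √(6 + b))
P(415, -288) - X(v)*11 = -288 - √(6 + 4)*11 = -288 - √10*11 = -288 - 11*√10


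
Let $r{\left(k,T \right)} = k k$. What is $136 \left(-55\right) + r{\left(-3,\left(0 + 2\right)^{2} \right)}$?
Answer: $-7471$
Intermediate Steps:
$r{\left(k,T \right)} = k^{2}$
$136 \left(-55\right) + r{\left(-3,\left(0 + 2\right)^{2} \right)} = 136 \left(-55\right) + \left(-3\right)^{2} = -7480 + 9 = -7471$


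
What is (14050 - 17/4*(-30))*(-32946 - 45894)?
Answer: -1117754100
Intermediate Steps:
(14050 - 17/4*(-30))*(-32946 - 45894) = (14050 - 17*1/4*(-30))*(-78840) = (14050 - 17/4*(-30))*(-78840) = (14050 + 255/2)*(-78840) = (28355/2)*(-78840) = -1117754100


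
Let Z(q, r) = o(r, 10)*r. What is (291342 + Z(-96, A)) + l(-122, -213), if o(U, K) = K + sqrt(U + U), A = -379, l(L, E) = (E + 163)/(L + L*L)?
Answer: 2122421287/7381 - 379*I*sqrt(758) ≈ 2.8755e+5 - 10435.0*I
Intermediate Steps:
l(L, E) = (163 + E)/(L + L**2)
o(U, K) = K + sqrt(2)*sqrt(U) (o(U, K) = K + sqrt(2*U) = K + sqrt(2)*sqrt(U))
Z(q, r) = r*(10 + sqrt(2)*sqrt(r)) (Z(q, r) = (10 + sqrt(2)*sqrt(r))*r = r*(10 + sqrt(2)*sqrt(r)))
(291342 + Z(-96, A)) + l(-122, -213) = (291342 - 379*(10 + sqrt(2)*sqrt(-379))) + (163 - 213)/((-122)*(1 - 122)) = (291342 - 379*(10 + sqrt(2)*(I*sqrt(379)))) - 1/122*(-50)/(-121) = (291342 - 379*(10 + I*sqrt(758))) - 1/122*(-1/121)*(-50) = (291342 + (-3790 - 379*I*sqrt(758))) - 25/7381 = (287552 - 379*I*sqrt(758)) - 25/7381 = 2122421287/7381 - 379*I*sqrt(758)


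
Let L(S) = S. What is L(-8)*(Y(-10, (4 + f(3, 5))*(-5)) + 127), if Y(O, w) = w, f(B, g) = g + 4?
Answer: -496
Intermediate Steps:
f(B, g) = 4 + g
L(-8)*(Y(-10, (4 + f(3, 5))*(-5)) + 127) = -8*((4 + (4 + 5))*(-5) + 127) = -8*((4 + 9)*(-5) + 127) = -8*(13*(-5) + 127) = -8*(-65 + 127) = -8*62 = -496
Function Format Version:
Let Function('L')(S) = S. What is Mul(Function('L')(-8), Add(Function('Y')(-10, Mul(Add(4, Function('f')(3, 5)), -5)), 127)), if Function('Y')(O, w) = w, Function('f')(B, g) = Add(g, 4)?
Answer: -496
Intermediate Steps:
Function('f')(B, g) = Add(4, g)
Mul(Function('L')(-8), Add(Function('Y')(-10, Mul(Add(4, Function('f')(3, 5)), -5)), 127)) = Mul(-8, Add(Mul(Add(4, Add(4, 5)), -5), 127)) = Mul(-8, Add(Mul(Add(4, 9), -5), 127)) = Mul(-8, Add(Mul(13, -5), 127)) = Mul(-8, Add(-65, 127)) = Mul(-8, 62) = -496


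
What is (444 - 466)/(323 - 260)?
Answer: -22/63 ≈ -0.34921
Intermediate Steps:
(444 - 466)/(323 - 260) = -22/63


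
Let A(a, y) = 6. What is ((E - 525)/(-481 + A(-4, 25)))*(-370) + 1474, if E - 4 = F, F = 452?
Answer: 134924/95 ≈ 1420.3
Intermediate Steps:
E = 456 (E = 4 + 452 = 456)
((E - 525)/(-481 + A(-4, 25)))*(-370) + 1474 = ((456 - 525)/(-481 + 6))*(-370) + 1474 = -69/(-475)*(-370) + 1474 = -69*(-1/475)*(-370) + 1474 = (69/475)*(-370) + 1474 = -5106/95 + 1474 = 134924/95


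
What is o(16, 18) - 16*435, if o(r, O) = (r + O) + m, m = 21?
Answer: -6905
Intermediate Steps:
o(r, O) = 21 + O + r (o(r, O) = (r + O) + 21 = (O + r) + 21 = 21 + O + r)
o(16, 18) - 16*435 = (21 + 18 + 16) - 16*435 = 55 - 6960 = -6905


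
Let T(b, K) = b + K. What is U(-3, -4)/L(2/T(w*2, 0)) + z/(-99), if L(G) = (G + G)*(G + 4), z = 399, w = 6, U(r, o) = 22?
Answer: 9743/825 ≈ 11.810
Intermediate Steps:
T(b, K) = K + b
L(G) = 2*G*(4 + G) (L(G) = (2*G)*(4 + G) = 2*G*(4 + G))
U(-3, -4)/L(2/T(w*2, 0)) + z/(-99) = 22/((2*(2/(0 + 6*2))*(4 + 2/(0 + 6*2)))) + 399/(-99) = 22/((2*(2/(0 + 12))*(4 + 2/(0 + 12)))) + 399*(-1/99) = 22/((2*(2/12)*(4 + 2/12))) - 133/33 = 22/((2*(2*(1/12))*(4 + 2*(1/12)))) - 133/33 = 22/((2*(⅙)*(4 + ⅙))) - 133/33 = 22/((2*(⅙)*(25/6))) - 133/33 = 22/(25/18) - 133/33 = 22*(18/25) - 133/33 = 396/25 - 133/33 = 9743/825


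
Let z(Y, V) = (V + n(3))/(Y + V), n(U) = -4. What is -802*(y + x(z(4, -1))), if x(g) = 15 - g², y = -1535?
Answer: 10991410/9 ≈ 1.2213e+6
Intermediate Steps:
z(Y, V) = (-4 + V)/(V + Y) (z(Y, V) = (V - 4)/(Y + V) = (-4 + V)/(V + Y))
-802*(y + x(z(4, -1))) = -802*(-1535 + (15 - ((-4 - 1)/(-1 + 4))²)) = -802*(-1535 + (15 - (-5/3)²)) = -802*(-1535 + (15 - 1*25/9)) = -802*(-1535 + (15 - 25/9)) = -802*(-1535 + 110/9) = -802*(-13705/9) = 10991410/9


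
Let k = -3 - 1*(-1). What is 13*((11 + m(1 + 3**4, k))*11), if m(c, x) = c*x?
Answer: -21879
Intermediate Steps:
k = -2 (k = -3 + 1 = -2)
13*((11 + m(1 + 3**4, k))*11) = 13*((11 + (1 + 3**4)*(-2))*11) = 13*((11 + (1 + 81)*(-2))*11) = 13*((11 + 82*(-2))*11) = 13*((11 - 164)*11) = 13*(-153*11) = 13*(-1683) = -21879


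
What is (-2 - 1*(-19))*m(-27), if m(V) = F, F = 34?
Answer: 578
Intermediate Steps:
m(V) = 34
(-2 - 1*(-19))*m(-27) = (-2 - 1*(-19))*34 = (-2 + 19)*34 = 17*34 = 578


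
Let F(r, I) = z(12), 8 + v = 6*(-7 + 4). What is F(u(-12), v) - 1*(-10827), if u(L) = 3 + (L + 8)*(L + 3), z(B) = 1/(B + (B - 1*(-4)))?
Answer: 303157/28 ≈ 10827.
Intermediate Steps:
v = -26 (v = -8 + 6*(-7 + 4) = -8 + 6*(-3) = -8 - 18 = -26)
z(B) = 1/(4 + 2*B) (z(B) = 1/(B + (B + 4)) = 1/(B + (4 + B)) = 1/(4 + 2*B))
u(L) = 3 + (3 + L)*(8 + L) (u(L) = 3 + (8 + L)*(3 + L) = 3 + (3 + L)*(8 + L))
F(r, I) = 1/28 (F(r, I) = 1/(2*(2 + 12)) = (½)/14 = (½)*(1/14) = 1/28)
F(u(-12), v) - 1*(-10827) = 1/28 - 1*(-10827) = 1/28 + 10827 = 303157/28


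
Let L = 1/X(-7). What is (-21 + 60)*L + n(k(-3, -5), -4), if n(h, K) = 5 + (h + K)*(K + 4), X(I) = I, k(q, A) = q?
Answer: -4/7 ≈ -0.57143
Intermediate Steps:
n(h, K) = 5 + (4 + K)*(K + h) (n(h, K) = 5 + (K + h)*(4 + K) = 5 + (4 + K)*(K + h))
L = -⅐ (L = 1/(-7) = -⅐ ≈ -0.14286)
(-21 + 60)*L + n(k(-3, -5), -4) = (-21 + 60)*(-⅐) + (5 + (-4)² + 4*(-4) + 4*(-3) - 4*(-3)) = 39*(-⅐) + (5 + 16 - 16 - 12 + 12) = -39/7 + 5 = -4/7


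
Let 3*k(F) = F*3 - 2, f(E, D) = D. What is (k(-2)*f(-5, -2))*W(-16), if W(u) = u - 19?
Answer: -560/3 ≈ -186.67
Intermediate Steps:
W(u) = -19 + u
k(F) = -⅔ + F (k(F) = (F*3 - 2)/3 = (3*F - 2)/3 = (-2 + 3*F)/3 = -⅔ + F)
(k(-2)*f(-5, -2))*W(-16) = ((-⅔ - 2)*(-2))*(-19 - 16) = -8/3*(-2)*(-35) = (16/3)*(-35) = -560/3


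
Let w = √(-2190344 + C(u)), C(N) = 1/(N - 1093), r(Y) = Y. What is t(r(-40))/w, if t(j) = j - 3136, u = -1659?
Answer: 25408*I*√28799616403/2009275563 ≈ 2.146*I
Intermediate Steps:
C(N) = 1/(-1093 + N)
w = 3*I*√28799616403/344 (w = √(-2190344 + 1/(-1093 - 1659)) = √(-2190344 + 1/(-2752)) = √(-2190344 - 1/2752) = √(-6027826689/2752) = 3*I*√28799616403/344 ≈ 1480.0*I)
t(j) = -3136 + j
t(r(-40))/w = (-3136 - 40)/((3*I*√28799616403/344)) = -(-25408)*I*√28799616403/2009275563 = 25408*I*√28799616403/2009275563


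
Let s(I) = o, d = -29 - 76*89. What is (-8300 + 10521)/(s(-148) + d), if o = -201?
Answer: -2221/6994 ≈ -0.31756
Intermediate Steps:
d = -6793 (d = -29 - 6764 = -6793)
s(I) = -201
(-8300 + 10521)/(s(-148) + d) = (-8300 + 10521)/(-201 - 6793) = 2221/(-6994) = 2221*(-1/6994) = -2221/6994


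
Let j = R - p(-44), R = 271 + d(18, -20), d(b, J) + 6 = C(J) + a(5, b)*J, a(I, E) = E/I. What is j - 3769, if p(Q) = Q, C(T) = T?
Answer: -3552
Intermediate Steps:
d(b, J) = -6 + J + J*b/5 (d(b, J) = -6 + (J + (b/5)*J) = -6 + (J + J*b/5) = -6 + J + J*b/5)
R = 173 (R = 271 + (-6 - 20 + (1/5)*(-20)*18) = 271 + (-6 - 20 - 72) = 271 - 98 = 173)
j = 217 (j = 173 - 1*(-44) = 173 + 44 = 217)
j - 3769 = 217 - 3769 = -3552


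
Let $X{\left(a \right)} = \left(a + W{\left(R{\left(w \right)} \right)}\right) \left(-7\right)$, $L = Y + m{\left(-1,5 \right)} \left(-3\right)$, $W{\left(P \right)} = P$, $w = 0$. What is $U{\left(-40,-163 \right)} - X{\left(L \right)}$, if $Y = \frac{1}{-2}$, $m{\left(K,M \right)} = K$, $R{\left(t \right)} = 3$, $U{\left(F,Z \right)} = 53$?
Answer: $\frac{183}{2} \approx 91.5$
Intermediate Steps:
$Y = - \frac{1}{2} \approx -0.5$
$L = \frac{5}{2}$ ($L = - \frac{1}{2} - -3 = - \frac{1}{2} + 3 = \frac{5}{2} \approx 2.5$)
$X{\left(a \right)} = -21 - 7 a$ ($X{\left(a \right)} = \left(a + 3\right) \left(-7\right) = \left(3 + a\right) \left(-7\right) = -21 - 7 a$)
$U{\left(-40,-163 \right)} - X{\left(L \right)} = 53 - \left(-21 - \frac{35}{2}\right) = 53 - - \frac{77}{2} = 53 + \frac{77}{2} = \frac{183}{2}$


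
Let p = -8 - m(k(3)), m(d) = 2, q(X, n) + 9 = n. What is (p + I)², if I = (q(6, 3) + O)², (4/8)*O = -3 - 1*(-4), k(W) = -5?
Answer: 36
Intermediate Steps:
q(X, n) = -9 + n
O = 2 (O = 2*(-3 - 1*(-4)) = 2*(-3 + 4) = 2*1 = 2)
p = -10 (p = -8 - 1*2 = -8 - 2 = -10)
I = 16 (I = ((-9 + 3) + 2)² = (-6 + 2)² = (-4)² = 16)
(p + I)² = (-10 + 16)² = 6² = 36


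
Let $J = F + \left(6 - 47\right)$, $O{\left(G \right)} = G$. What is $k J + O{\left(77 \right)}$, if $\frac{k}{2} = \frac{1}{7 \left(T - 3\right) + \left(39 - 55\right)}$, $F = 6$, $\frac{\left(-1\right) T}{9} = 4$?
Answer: $\frac{22323}{289} \approx 77.242$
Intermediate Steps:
$T = -36$ ($T = \left(-9\right) 4 = -36$)
$k = - \frac{2}{289}$ ($k = \frac{2}{7 \left(-36 - 3\right) + \left(39 - 55\right)} = \frac{2}{7 \left(-39\right) - 16} = \frac{2}{-273 - 16} = \frac{2}{-289} = 2 \left(- \frac{1}{289}\right) = - \frac{2}{289} \approx -0.0069204$)
$J = -35$ ($J = 6 + \left(6 - 47\right) = 6 - 41 = -35$)
$k J + O{\left(77 \right)} = \left(- \frac{2}{289}\right) \left(-35\right) + 77 = \frac{70}{289} + 77 = \frac{22323}{289}$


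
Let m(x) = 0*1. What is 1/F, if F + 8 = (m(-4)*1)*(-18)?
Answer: -1/8 ≈ -0.12500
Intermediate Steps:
m(x) = 0
F = -8 (F = -8 + (0*1)*(-18) = -8 + 0*(-18) = -8 + 0 = -8)
1/F = 1/(-8) = -1/8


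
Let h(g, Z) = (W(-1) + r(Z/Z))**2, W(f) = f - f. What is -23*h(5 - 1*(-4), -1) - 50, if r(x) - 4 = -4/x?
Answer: -50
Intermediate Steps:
r(x) = 4 - 4/x
W(f) = 0
h(g, Z) = 0 (h(g, Z) = (0 + (4 - 4/(Z/Z)))**2 = (0 + (4 - 4/1))**2 = (0 + (4 - 4*1))**2 = (0 + (4 - 4))**2 = (0 + 0)**2 = 0**2 = 0)
-23*h(5 - 1*(-4), -1) - 50 = -23*0 - 50 = 0 - 50 = -50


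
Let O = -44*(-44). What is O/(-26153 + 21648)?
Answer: -1936/4505 ≈ -0.42974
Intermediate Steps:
O = 1936
O/(-26153 + 21648) = 1936/(-26153 + 21648) = 1936/(-4505) = 1936*(-1/4505) = -1936/4505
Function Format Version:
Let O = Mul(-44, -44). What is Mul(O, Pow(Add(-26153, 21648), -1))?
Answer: Rational(-1936, 4505) ≈ -0.42974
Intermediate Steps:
O = 1936
Mul(O, Pow(Add(-26153, 21648), -1)) = Mul(1936, Pow(Add(-26153, 21648), -1)) = Mul(1936, Pow(-4505, -1)) = Mul(1936, Rational(-1, 4505)) = Rational(-1936, 4505)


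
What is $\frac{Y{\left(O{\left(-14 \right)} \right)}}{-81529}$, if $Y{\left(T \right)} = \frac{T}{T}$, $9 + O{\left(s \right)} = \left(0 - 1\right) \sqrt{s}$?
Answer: $- \frac{1}{81529} \approx -1.2266 \cdot 10^{-5}$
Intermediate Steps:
$O{\left(s \right)} = -9 - \sqrt{s}$ ($O{\left(s \right)} = -9 + \left(0 - 1\right) \sqrt{s} = -9 - \sqrt{s}$)
$Y{\left(T \right)} = 1$
$\frac{Y{\left(O{\left(-14 \right)} \right)}}{-81529} = 1 \frac{1}{-81529} = 1 \left(- \frac{1}{81529}\right) = - \frac{1}{81529}$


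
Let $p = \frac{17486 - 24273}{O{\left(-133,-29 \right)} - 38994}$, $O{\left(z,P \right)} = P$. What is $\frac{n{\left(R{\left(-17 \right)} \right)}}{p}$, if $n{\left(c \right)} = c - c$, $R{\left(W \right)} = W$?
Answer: $0$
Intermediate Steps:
$n{\left(c \right)} = 0$
$p = \frac{6787}{39023}$ ($p = \frac{17486 - 24273}{-29 - 38994} = - \frac{6787}{-39023} = \left(-6787\right) \left(- \frac{1}{39023}\right) = \frac{6787}{39023} \approx 0.17392$)
$\frac{n{\left(R{\left(-17 \right)} \right)}}{p} = \frac{0}{\frac{6787}{39023}} = 0 \cdot \frac{39023}{6787} = 0$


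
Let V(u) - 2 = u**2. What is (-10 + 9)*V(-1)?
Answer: -3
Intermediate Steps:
V(u) = 2 + u**2
(-10 + 9)*V(-1) = (-10 + 9)*(2 + (-1)**2) = -(2 + 1) = -1*3 = -3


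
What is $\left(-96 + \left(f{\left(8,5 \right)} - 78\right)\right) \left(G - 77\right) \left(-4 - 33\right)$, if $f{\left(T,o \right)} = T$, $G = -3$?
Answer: $-491360$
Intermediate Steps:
$\left(-96 + \left(f{\left(8,5 \right)} - 78\right)\right) \left(G - 77\right) \left(-4 - 33\right) = \left(-96 + \left(8 - 78\right)\right) \left(-3 - 77\right) \left(-4 - 33\right) = \left(-96 - 70\right) \left(\left(-80\right) \left(-37\right)\right) = \left(-166\right) 2960 = -491360$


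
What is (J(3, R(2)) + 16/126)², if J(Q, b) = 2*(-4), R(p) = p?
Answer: 246016/3969 ≈ 61.984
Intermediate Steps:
J(Q, b) = -8
(J(3, R(2)) + 16/126)² = (-8 + 16/126)² = (-8 + 16*(1/126))² = (-8 + 8/63)² = (-496/63)² = 246016/3969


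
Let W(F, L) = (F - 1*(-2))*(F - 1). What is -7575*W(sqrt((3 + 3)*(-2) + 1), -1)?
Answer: 98475 - 7575*I*sqrt(11) ≈ 98475.0 - 25123.0*I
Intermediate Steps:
W(F, L) = (-1 + F)*(2 + F) (W(F, L) = (F + 2)*(-1 + F) = (2 + F)*(-1 + F) = (-1 + F)*(2 + F))
-7575*W(sqrt((3 + 3)*(-2) + 1), -1) = -7575*(-2 + sqrt((3 + 3)*(-2) + 1) + (sqrt((3 + 3)*(-2) + 1))**2) = -7575*(-2 + sqrt(6*(-2) + 1) + (sqrt(6*(-2) + 1))**2) = -7575*(-2 + sqrt(-12 + 1) + (sqrt(-12 + 1))**2) = -7575*(-2 + sqrt(-11) + (sqrt(-11))**2) = -7575*(-2 + I*sqrt(11) + (I*sqrt(11))**2) = -7575*(-2 + I*sqrt(11) - 11) = -7575*(-13 + I*sqrt(11)) = 98475 - 7575*I*sqrt(11)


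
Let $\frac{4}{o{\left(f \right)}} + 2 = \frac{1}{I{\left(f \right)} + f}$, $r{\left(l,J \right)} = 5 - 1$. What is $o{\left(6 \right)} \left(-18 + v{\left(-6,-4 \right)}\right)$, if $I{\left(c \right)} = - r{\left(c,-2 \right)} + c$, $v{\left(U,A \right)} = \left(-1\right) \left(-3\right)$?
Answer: $32$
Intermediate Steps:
$r{\left(l,J \right)} = 4$ ($r{\left(l,J \right)} = 5 - 1 = 4$)
$v{\left(U,A \right)} = 3$
$I{\left(c \right)} = -4 + c$ ($I{\left(c \right)} = \left(-1\right) 4 + c = -4 + c$)
$o{\left(f \right)} = \frac{4}{-2 + \frac{1}{-4 + 2 f}}$ ($o{\left(f \right)} = \frac{4}{-2 + \frac{1}{\left(-4 + f\right) + f}} = \frac{4}{-2 + \frac{1}{-4 + 2 f}}$)
$o{\left(6 \right)} \left(-18 + v{\left(-6,-4 \right)}\right) = \frac{8 \left(2 - 6\right)}{-9 + 4 \cdot 6} \left(-18 + 3\right) = \frac{8 \left(2 - 6\right)}{-9 + 24} \left(-15\right) = 8 \cdot \frac{1}{15} \left(-4\right) \left(-15\right) = \left(- \frac{32}{15}\right) \left(-15\right) = 32$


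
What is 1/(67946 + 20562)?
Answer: 1/88508 ≈ 1.1298e-5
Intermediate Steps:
1/(67946 + 20562) = 1/88508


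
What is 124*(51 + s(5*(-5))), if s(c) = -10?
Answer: 5084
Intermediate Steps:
124*(51 + s(5*(-5))) = 124*(51 - 10) = 124*41 = 5084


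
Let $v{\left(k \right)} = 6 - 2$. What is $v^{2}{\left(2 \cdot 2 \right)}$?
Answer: $16$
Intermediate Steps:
$v{\left(k \right)} = 4$ ($v{\left(k \right)} = 6 - 2 = 4$)
$v^{2}{\left(2 \cdot 2 \right)} = 4^{2} = 16$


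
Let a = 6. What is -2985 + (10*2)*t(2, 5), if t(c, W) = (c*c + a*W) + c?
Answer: -2265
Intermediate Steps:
t(c, W) = c + c² + 6*W (t(c, W) = (c*c + 6*W) + c = (c² + 6*W) + c = c + c² + 6*W)
-2985 + (10*2)*t(2, 5) = -2985 + (10*2)*(2 + 2² + 6*5) = -2985 + 20*(2 + 4 + 30) = -2985 + 20*36 = -2985 + 720 = -2265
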